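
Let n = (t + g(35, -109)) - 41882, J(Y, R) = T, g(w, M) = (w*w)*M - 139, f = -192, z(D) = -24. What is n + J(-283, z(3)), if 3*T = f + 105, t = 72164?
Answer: -103411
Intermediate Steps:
T = -29 (T = (-192 + 105)/3 = (⅓)*(-87) = -29)
g(w, M) = -139 + M*w² (g(w, M) = w²*M - 139 = M*w² - 139 = -139 + M*w²)
J(Y, R) = -29
n = -103382 (n = (72164 + (-139 - 109*35²)) - 41882 = (72164 + (-139 - 109*1225)) - 41882 = (72164 + (-139 - 133525)) - 41882 = (72164 - 133664) - 41882 = -61500 - 41882 = -103382)
n + J(-283, z(3)) = -103382 - 29 = -103411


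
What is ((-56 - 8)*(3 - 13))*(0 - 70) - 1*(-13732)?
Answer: -31068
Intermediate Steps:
((-56 - 8)*(3 - 13))*(0 - 70) - 1*(-13732) = -64*(-10)*(-70) + 13732 = 640*(-70) + 13732 = -44800 + 13732 = -31068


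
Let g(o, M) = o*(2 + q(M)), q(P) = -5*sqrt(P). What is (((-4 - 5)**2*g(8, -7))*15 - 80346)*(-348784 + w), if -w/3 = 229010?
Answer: 63087287484 + 50340560400*I*sqrt(7) ≈ 6.3087e+10 + 1.3319e+11*I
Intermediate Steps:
w = -687030 (w = -3*229010 = -687030)
g(o, M) = o*(2 - 5*sqrt(M))
(((-4 - 5)**2*g(8, -7))*15 - 80346)*(-348784 + w) = (((-4 - 5)**2*(8*(2 - 5*I*sqrt(7))))*15 - 80346)*(-348784 - 687030) = (((-9)**2*(8*(2 - 5*I*sqrt(7))))*15 - 80346)*(-1035814) = ((81*(8*(2 - 5*I*sqrt(7))))*15 - 80346)*(-1035814) = ((81*(16 - 40*I*sqrt(7)))*15 - 80346)*(-1035814) = ((1296 - 3240*I*sqrt(7))*15 - 80346)*(-1035814) = ((19440 - 48600*I*sqrt(7)) - 80346)*(-1035814) = (-60906 - 48600*I*sqrt(7))*(-1035814) = 63087287484 + 50340560400*I*sqrt(7)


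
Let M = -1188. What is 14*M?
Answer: -16632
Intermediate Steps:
14*M = 14*(-1188) = -16632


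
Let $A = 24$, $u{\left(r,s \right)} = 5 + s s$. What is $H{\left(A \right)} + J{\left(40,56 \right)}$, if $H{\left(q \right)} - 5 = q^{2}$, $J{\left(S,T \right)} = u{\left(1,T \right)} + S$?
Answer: $3762$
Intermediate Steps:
$u{\left(r,s \right)} = 5 + s^{2}$
$J{\left(S,T \right)} = 5 + S + T^{2}$ ($J{\left(S,T \right)} = \left(5 + T^{2}\right) + S = 5 + S + T^{2}$)
$H{\left(q \right)} = 5 + q^{2}$
$H{\left(A \right)} + J{\left(40,56 \right)} = \left(5 + 24^{2}\right) + \left(5 + 40 + 56^{2}\right) = \left(5 + 576\right) + \left(5 + 40 + 3136\right) = 581 + 3181 = 3762$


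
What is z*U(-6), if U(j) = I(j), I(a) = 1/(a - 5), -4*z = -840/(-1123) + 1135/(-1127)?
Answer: -327925/55687324 ≈ -0.0058887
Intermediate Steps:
z = 327925/5062484 (z = -(-840/(-1123) + 1135/(-1127))/4 = -(-840*(-1/1123) + 1135*(-1/1127))/4 = -(840/1123 - 1135/1127)/4 = -1/4*(-327925/1265621) = 327925/5062484 ≈ 0.064775)
I(a) = 1/(-5 + a)
U(j) = 1/(-5 + j)
z*U(-6) = 327925/(5062484*(-5 - 6)) = (327925/5062484)/(-11) = (327925/5062484)*(-1/11) = -327925/55687324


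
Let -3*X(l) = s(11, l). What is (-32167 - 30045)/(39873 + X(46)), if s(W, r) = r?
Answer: -186636/119573 ≈ -1.5609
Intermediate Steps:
X(l) = -l/3
(-32167 - 30045)/(39873 + X(46)) = (-32167 - 30045)/(39873 - 1/3*46) = -62212/(39873 - 46/3) = -62212/119573/3 = -62212*3/119573 = -186636/119573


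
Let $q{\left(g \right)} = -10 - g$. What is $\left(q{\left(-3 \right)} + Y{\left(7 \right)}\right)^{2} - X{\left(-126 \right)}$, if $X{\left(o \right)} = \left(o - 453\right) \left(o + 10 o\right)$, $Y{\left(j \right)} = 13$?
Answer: $-802458$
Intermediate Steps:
$X{\left(o \right)} = 11 o \left(-453 + o\right)$ ($X{\left(o \right)} = \left(-453 + o\right) 11 o = 11 o \left(-453 + o\right)$)
$\left(q{\left(-3 \right)} + Y{\left(7 \right)}\right)^{2} - X{\left(-126 \right)} = \left(\left(-10 - -3\right) + 13\right)^{2} - 11 \left(-126\right) \left(-453 - 126\right) = \left(\left(-10 + 3\right) + 13\right)^{2} - 11 \left(-126\right) \left(-579\right) = \left(-7 + 13\right)^{2} - 802494 = 6^{2} - 802494 = 36 - 802494 = -802458$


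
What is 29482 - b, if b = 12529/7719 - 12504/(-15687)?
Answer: 4778610401/162099 ≈ 29480.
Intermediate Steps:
b = 392317/162099 (b = 12529*(1/7719) - 12504*(-1/15687) = 12529/7719 + 4168/5229 = 392317/162099 ≈ 2.4202)
29482 - b = 29482 - 1*392317/162099 = 29482 - 392317/162099 = 4778610401/162099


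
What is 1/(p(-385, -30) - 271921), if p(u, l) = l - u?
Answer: -1/271566 ≈ -3.6823e-6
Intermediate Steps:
1/(p(-385, -30) - 271921) = 1/((-30 - 1*(-385)) - 271921) = 1/((-30 + 385) - 271921) = 1/(355 - 271921) = 1/(-271566) = -1/271566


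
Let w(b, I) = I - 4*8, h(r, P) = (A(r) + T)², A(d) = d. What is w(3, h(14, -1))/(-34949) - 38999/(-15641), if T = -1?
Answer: 1360833234/546637309 ≈ 2.4895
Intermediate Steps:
h(r, P) = (-1 + r)² (h(r, P) = (r - 1)² = (-1 + r)²)
w(b, I) = -32 + I (w(b, I) = I - 32 = -32 + I)
w(3, h(14, -1))/(-34949) - 38999/(-15641) = (-32 + (-1 + 14)²)/(-34949) - 38999/(-15641) = (-32 + 13²)*(-1/34949) - 38999*(-1/15641) = (-32 + 169)*(-1/34949) + 38999/15641 = 137*(-1/34949) + 38999/15641 = -137/34949 + 38999/15641 = 1360833234/546637309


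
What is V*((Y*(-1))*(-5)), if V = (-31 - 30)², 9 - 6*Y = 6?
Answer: 18605/2 ≈ 9302.5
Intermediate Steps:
Y = ½ (Y = 3/2 - ⅙*6 = 3/2 - 1 = ½ ≈ 0.50000)
V = 3721 (V = (-61)² = 3721)
V*((Y*(-1))*(-5)) = 3721*(((½)*(-1))*(-5)) = 3721*(-½*(-5)) = 3721*(5/2) = 18605/2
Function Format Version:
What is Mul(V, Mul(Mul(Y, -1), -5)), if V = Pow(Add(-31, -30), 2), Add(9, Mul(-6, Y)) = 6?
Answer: Rational(18605, 2) ≈ 9302.5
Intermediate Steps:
Y = Rational(1, 2) (Y = Add(Rational(3, 2), Mul(Rational(-1, 6), 6)) = Add(Rational(3, 2), -1) = Rational(1, 2) ≈ 0.50000)
V = 3721 (V = Pow(-61, 2) = 3721)
Mul(V, Mul(Mul(Y, -1), -5)) = Mul(3721, Mul(Mul(Rational(1, 2), -1), -5)) = Mul(3721, Mul(Rational(-1, 2), -5)) = Mul(3721, Rational(5, 2)) = Rational(18605, 2)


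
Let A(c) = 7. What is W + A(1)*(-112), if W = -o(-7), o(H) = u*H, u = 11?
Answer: -707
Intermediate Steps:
o(H) = 11*H
W = 77 (W = -11*(-7) = -1*(-77) = 77)
W + A(1)*(-112) = 77 + 7*(-112) = 77 - 784 = -707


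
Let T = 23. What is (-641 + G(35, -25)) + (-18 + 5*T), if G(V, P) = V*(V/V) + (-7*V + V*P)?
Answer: -1629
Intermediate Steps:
G(V, P) = -6*V + P*V (G(V, P) = V*1 + (-7*V + P*V) = V + (-7*V + P*V) = -6*V + P*V)
(-641 + G(35, -25)) + (-18 + 5*T) = (-641 + 35*(-6 - 25)) + (-18 + 5*23) = (-641 + 35*(-31)) + (-18 + 115) = (-641 - 1085) + 97 = -1726 + 97 = -1629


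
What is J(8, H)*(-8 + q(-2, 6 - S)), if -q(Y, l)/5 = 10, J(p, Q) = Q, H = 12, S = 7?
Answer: -696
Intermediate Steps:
q(Y, l) = -50 (q(Y, l) = -5*10 = -50)
J(8, H)*(-8 + q(-2, 6 - S)) = 12*(-8 - 50) = 12*(-58) = -696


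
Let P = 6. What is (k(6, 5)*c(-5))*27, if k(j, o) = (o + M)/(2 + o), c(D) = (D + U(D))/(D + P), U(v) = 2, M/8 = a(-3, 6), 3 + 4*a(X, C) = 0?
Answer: 81/7 ≈ 11.571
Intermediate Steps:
a(X, C) = -3/4 (a(X, C) = -3/4 + (1/4)*0 = -3/4 + 0 = -3/4)
M = -6 (M = 8*(-3/4) = -6)
c(D) = (2 + D)/(6 + D) (c(D) = (D + 2)/(D + 6) = (2 + D)/(6 + D))
k(j, o) = (-6 + o)/(2 + o) (k(j, o) = (o - 6)/(2 + o) = (-6 + o)/(2 + o))
(k(6, 5)*c(-5))*27 = (((-6 + 5)/(2 + 5))*((2 - 5)/(6 - 5)))*27 = ((-1/7)*(-3/1))*27 = (((1/7)*(-1))*(1*(-3)))*27 = -1/7*(-3)*27 = (3/7)*27 = 81/7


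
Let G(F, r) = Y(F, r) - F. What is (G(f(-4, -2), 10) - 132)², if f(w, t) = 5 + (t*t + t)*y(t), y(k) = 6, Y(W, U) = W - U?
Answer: 20164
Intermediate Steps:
f(w, t) = 5 + 6*t + 6*t² (f(w, t) = 5 + (t*t + t)*6 = 5 + (t² + t)*6 = 5 + (t + t²)*6 = 5 + (6*t + 6*t²) = 5 + 6*t + 6*t²)
G(F, r) = -r (G(F, r) = (F - r) - F = -r)
(G(f(-4, -2), 10) - 132)² = (-1*10 - 132)² = (-10 - 132)² = (-142)² = 20164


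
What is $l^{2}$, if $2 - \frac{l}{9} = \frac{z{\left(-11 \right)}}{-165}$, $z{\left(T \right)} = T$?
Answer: $\frac{7569}{25} \approx 302.76$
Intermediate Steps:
$l = \frac{87}{5}$ ($l = 18 - 9 \left(- \frac{11}{-165}\right) = 18 - 9 \left(\left(-11\right) \left(- \frac{1}{165}\right)\right) = 18 - \frac{3}{5} = \frac{87}{5} \approx 17.4$)
$l^{2} = \left(\frac{87}{5}\right)^{2} = \frac{7569}{25}$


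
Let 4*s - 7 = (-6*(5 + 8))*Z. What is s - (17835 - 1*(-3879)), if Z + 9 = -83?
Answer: -79673/4 ≈ -19918.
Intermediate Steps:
Z = -92 (Z = -9 - 83 = -92)
s = 7183/4 (s = 7/4 + (-6*(5 + 8)*(-92))/4 = 7/4 + (-6*13*(-92))/4 = 7/4 + (-78*(-92))/4 = 7/4 + (¼)*7176 = 7/4 + 1794 = 7183/4 ≈ 1795.8)
s - (17835 - 1*(-3879)) = 7183/4 - (17835 - 1*(-3879)) = 7183/4 - (17835 + 3879) = 7183/4 - 1*21714 = 7183/4 - 21714 = -79673/4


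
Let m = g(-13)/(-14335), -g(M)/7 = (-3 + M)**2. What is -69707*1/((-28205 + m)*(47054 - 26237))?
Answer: 999249845/8416664553411 ≈ 0.00011872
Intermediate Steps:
g(M) = -7*(-3 + M)**2
m = 1792/14335 (m = -7*(-3 - 13)**2/(-14335) = -7*(-16)**2*(-1/14335) = -7*256*(-1/14335) = -1792*(-1/14335) = 1792/14335 ≈ 0.12501)
-69707*1/((-28205 + m)*(47054 - 26237)) = -69707*1/((-28205 + 1792/14335)*(47054 - 26237)) = -69707/(20817*(-404316883/14335)) = -69707/(-8416664553411/14335) = -69707*(-14335/8416664553411) = 999249845/8416664553411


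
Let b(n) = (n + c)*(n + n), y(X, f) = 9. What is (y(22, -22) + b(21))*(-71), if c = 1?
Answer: -66243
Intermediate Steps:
b(n) = 2*n*(1 + n) (b(n) = (n + 1)*(n + n) = (1 + n)*(2*n) = 2*n*(1 + n))
(y(22, -22) + b(21))*(-71) = (9 + 2*21*(1 + 21))*(-71) = (9 + 2*21*22)*(-71) = (9 + 924)*(-71) = 933*(-71) = -66243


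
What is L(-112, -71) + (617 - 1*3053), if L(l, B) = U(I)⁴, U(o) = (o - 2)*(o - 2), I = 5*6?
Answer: 377801995900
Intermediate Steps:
I = 30
U(o) = (-2 + o)² (U(o) = (-2 + o)*(-2 + o) = (-2 + o)²)
L(l, B) = 377801998336 (L(l, B) = ((-2 + 30)²)⁴ = (28²)⁴ = 784⁴ = 377801998336)
L(-112, -71) + (617 - 1*3053) = 377801998336 + (617 - 1*3053) = 377801998336 + (617 - 3053) = 377801998336 - 2436 = 377801995900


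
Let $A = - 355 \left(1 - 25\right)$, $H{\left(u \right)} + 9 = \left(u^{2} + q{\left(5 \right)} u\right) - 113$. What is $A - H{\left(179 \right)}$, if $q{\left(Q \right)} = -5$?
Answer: $-22504$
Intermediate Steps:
$H{\left(u \right)} = -122 + u^{2} - 5 u$ ($H{\left(u \right)} = -9 - \left(113 - u^{2} + 5 u\right) = -122 + u^{2} - 5 u$)
$A = 8520$ ($A = \left(-355\right) \left(-24\right) = 8520$)
$A - H{\left(179 \right)} = 8520 - \left(-122 + 179^{2} - 895\right) = 8520 - \left(-122 + 32041 - 895\right) = 8520 - 31024 = -22504$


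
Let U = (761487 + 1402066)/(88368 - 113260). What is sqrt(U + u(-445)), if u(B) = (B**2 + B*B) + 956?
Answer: sqrt(1254773944473)/1778 ≈ 630.02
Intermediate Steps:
U = -309079/3556 (U = 2163553/(-24892) = 2163553*(-1/24892) = -309079/3556 ≈ -86.918)
u(B) = 956 + 2*B**2 (u(B) = (B**2 + B**2) + 956 = 2*B**2 + 956 = 956 + 2*B**2)
sqrt(U + u(-445)) = sqrt(-309079/3556 + (956 + 2*(-445)**2)) = sqrt(-309079/3556 + (956 + 2*198025)) = sqrt(-309079/3556 + (956 + 396050)) = sqrt(-309079/3556 + 397006) = sqrt(1411444257/3556) = sqrt(1254773944473)/1778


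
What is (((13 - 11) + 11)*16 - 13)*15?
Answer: 2925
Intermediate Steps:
(((13 - 11) + 11)*16 - 13)*15 = ((2 + 11)*16 - 13)*15 = (13*16 - 13)*15 = (208 - 13)*15 = 195*15 = 2925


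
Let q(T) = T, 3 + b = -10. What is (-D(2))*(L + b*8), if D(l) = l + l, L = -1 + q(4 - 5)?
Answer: 424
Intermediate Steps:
b = -13 (b = -3 - 10 = -13)
L = -2 (L = -1 + (4 - 5) = -1 - 1 = -2)
D(l) = 2*l
(-D(2))*(L + b*8) = (-2*2)*(-2 - 13*8) = (-1*4)*(-2 - 104) = -4*(-106) = 424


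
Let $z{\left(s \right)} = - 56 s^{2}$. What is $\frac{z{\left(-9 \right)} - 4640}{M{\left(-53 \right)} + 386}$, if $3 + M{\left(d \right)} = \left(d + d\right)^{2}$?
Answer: $- \frac{9176}{11619} \approx -0.78974$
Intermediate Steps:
$M{\left(d \right)} = -3 + 4 d^{2}$ ($M{\left(d \right)} = -3 + \left(d + d\right)^{2} = -3 + \left(2 d\right)^{2} = -3 + 4 d^{2}$)
$\frac{z{\left(-9 \right)} - 4640}{M{\left(-53 \right)} + 386} = \frac{- 56 \left(-9\right)^{2} - 4640}{\left(-3 + 4 \left(-53\right)^{2}\right) + 386} = \frac{\left(-56\right) 81 - 4640}{\left(-3 + 4 \cdot 2809\right) + 386} = \frac{-4536 - 4640}{\left(-3 + 11236\right) + 386} = - \frac{9176}{11233 + 386} = - \frac{9176}{11619}$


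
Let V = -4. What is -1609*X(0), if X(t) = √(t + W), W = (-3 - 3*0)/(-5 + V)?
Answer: -1609*√3/3 ≈ -928.96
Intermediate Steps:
W = ⅓ (W = (-3 - 3*0)/(-5 - 4) = (-3 + 0)/(-9) = -3*(-⅑) = ⅓ ≈ 0.33333)
X(t) = √(⅓ + t) (X(t) = √(t + ⅓) = √(⅓ + t))
-1609*X(0) = -1609*√(3 + 9*0)/3 = -1609*√(3 + 0)/3 = -1609*√3/3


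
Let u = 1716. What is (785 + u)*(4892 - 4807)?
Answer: 212585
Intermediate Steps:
(785 + u)*(4892 - 4807) = (785 + 1716)*(4892 - 4807) = 2501*85 = 212585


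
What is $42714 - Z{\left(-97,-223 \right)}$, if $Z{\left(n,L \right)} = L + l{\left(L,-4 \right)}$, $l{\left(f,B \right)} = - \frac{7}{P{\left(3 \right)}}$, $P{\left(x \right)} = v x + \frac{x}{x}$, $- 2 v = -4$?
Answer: $42938$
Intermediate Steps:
$v = 2$ ($v = \left(- \frac{1}{2}\right) \left(-4\right) = 2$)
$P{\left(x \right)} = 1 + 2 x$ ($P{\left(x \right)} = 2 x + \frac{x}{x} = 2 x + 1 = 1 + 2 x$)
$l{\left(f,B \right)} = -1$ ($l{\left(f,B \right)} = - \frac{7}{1 + 2 \cdot 3} = - \frac{7}{1 + 6} = - \frac{7}{7} = \left(-7\right) \frac{1}{7} = -1$)
$Z{\left(n,L \right)} = -1 + L$ ($Z{\left(n,L \right)} = L - 1 = -1 + L$)
$42714 - Z{\left(-97,-223 \right)} = 42714 - \left(-1 - 223\right) = 42714 - -224 = 42714 + 224 = 42938$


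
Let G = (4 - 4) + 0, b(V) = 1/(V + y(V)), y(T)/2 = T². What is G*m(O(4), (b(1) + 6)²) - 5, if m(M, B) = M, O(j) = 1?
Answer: -5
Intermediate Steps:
y(T) = 2*T²
b(V) = 1/(V + 2*V²)
G = 0 (G = 0 + 0 = 0)
G*m(O(4), (b(1) + 6)²) - 5 = 0*1 - 5 = 0 - 5 = -5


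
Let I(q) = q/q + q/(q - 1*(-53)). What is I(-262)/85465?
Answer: 471/17862185 ≈ 2.6369e-5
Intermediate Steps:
I(q) = 1 + q/(53 + q) (I(q) = 1 + q/(q + 53) = 1 + q/(53 + q))
I(-262)/85465 = ((53 + 2*(-262))/(53 - 262))/85465 = ((53 - 524)/(-209))*(1/85465) = -1/209*(-471)*(1/85465) = (471/209)*(1/85465) = 471/17862185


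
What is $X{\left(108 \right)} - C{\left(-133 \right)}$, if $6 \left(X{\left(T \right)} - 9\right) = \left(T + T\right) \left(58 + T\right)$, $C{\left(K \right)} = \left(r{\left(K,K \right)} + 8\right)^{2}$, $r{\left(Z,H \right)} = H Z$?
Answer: $-313177824$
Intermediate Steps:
$C{\left(K \right)} = \left(8 + K^{2}\right)^{2}$ ($C{\left(K \right)} = \left(K K + 8\right)^{2} = \left(K^{2} + 8\right)^{2} = \left(8 + K^{2}\right)^{2}$)
$X{\left(T \right)} = 9 + \frac{T \left(58 + T\right)}{3}$ ($X{\left(T \right)} = 9 + \frac{\left(T + T\right) \left(58 + T\right)}{6} = 9 + \frac{2 T \left(58 + T\right)}{6} = 9 + \frac{T \left(58 + T\right)}{3}$)
$X{\left(108 \right)} - C{\left(-133 \right)} = \left(9 + \frac{108^{2}}{3} + \frac{58}{3} \cdot 108\right) - \left(8 + \left(-133\right)^{2}\right)^{2} = \left(9 + \frac{1}{3} \cdot 11664 + 2088\right) - \left(8 + 17689\right)^{2} = \left(9 + 3888 + 2088\right) - 17697^{2} = 5985 - 313183809 = -313177824$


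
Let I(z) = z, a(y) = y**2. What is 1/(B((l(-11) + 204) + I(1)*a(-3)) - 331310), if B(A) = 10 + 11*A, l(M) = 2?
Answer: -1/328935 ≈ -3.0401e-6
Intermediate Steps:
1/(B((l(-11) + 204) + I(1)*a(-3)) - 331310) = 1/((10 + 11*((2 + 204) + 1*(-3)**2)) - 331310) = 1/((10 + 11*(206 + 1*9)) - 331310) = 1/((10 + 11*(206 + 9)) - 331310) = 1/((10 + 11*215) - 331310) = 1/((10 + 2365) - 331310) = 1/(2375 - 331310) = 1/(-328935) = -1/328935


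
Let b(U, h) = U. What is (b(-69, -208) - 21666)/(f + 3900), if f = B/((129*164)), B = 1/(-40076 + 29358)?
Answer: -4928411423880/884325031199 ≈ -5.5731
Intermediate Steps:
B = -1/10718 (B = 1/(-10718) = -1/10718 ≈ -9.3301e-5)
f = -1/226750008 (f = -1/(10718*(129*164)) = -1/10718/21156 = -1/10718*1/21156 = -1/226750008 ≈ -4.4101e-9)
(b(-69, -208) - 21666)/(f + 3900) = (-69 - 21666)/(-1/226750008 + 3900) = -21735/884325031199/226750008 = -21735*226750008/884325031199 = -4928411423880/884325031199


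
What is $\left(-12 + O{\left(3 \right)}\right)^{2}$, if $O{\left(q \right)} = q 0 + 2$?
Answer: $100$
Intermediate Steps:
$O{\left(q \right)} = 2$ ($O{\left(q \right)} = 0 + 2 = 2$)
$\left(-12 + O{\left(3 \right)}\right)^{2} = \left(-12 + 2\right)^{2} = \left(-10\right)^{2} = 100$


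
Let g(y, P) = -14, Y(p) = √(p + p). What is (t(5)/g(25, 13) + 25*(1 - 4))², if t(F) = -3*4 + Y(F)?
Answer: 76961/14 + 519*√10/49 ≈ 5530.7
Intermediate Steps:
Y(p) = √2*√p (Y(p) = √(2*p) = √2*√p)
t(F) = -12 + √2*√F (t(F) = -3*4 + √2*√F = -12 + √2*√F)
(t(5)/g(25, 13) + 25*(1 - 4))² = ((-12 + √2*√5)/(-14) + 25*(1 - 4))² = ((-12 + √10)*(-1/14) + 25*(-3))² = ((6/7 - √10/14) - 75)² = (-519/7 - √10/14)²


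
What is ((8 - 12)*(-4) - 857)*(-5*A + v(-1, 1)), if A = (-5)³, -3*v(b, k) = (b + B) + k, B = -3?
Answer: -526466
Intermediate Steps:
v(b, k) = 1 - b/3 - k/3 (v(b, k) = -((b - 3) + k)/3 = -((-3 + b) + k)/3 = -(-3 + b + k)/3 = 1 - b/3 - k/3)
A = -125
((8 - 12)*(-4) - 857)*(-5*A + v(-1, 1)) = ((8 - 12)*(-4) - 857)*(-5*(-125) + (1 - ⅓*(-1) - ⅓*1)) = (-4*(-4) - 857)*(625 + (1 + ⅓ - ⅓)) = (16 - 857)*(625 + 1) = -841*626 = -526466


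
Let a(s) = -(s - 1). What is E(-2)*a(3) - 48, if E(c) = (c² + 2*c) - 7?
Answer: -34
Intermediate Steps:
E(c) = -7 + c² + 2*c
a(s) = 1 - s (a(s) = -(-1 + s) = 1 - s)
E(-2)*a(3) - 48 = (-7 + (-2)² + 2*(-2))*(1 - 1*3) - 48 = (-7 + 4 - 4)*(1 - 3) - 48 = -7*(-2) - 48 = 14 - 48 = -34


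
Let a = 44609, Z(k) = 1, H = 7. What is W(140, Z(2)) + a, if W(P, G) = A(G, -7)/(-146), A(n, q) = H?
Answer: 6512907/146 ≈ 44609.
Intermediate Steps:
A(n, q) = 7
W(P, G) = -7/146 (W(P, G) = 7/(-146) = 7*(-1/146) = -7/146)
W(140, Z(2)) + a = -7/146 + 44609 = 6512907/146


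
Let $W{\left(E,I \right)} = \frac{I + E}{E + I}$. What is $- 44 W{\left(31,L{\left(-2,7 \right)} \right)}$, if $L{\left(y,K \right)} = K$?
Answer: $-44$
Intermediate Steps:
$W{\left(E,I \right)} = 1$ ($W{\left(E,I \right)} = \frac{E + I}{E + I} = 1$)
$- 44 W{\left(31,L{\left(-2,7 \right)} \right)} = \left(-44\right) 1 = -44$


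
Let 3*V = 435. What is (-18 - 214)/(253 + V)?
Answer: -116/199 ≈ -0.58291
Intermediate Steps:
V = 145 (V = (⅓)*435 = 145)
(-18 - 214)/(253 + V) = (-18 - 214)/(253 + 145) = -232/398 = -232*1/398 = -116/199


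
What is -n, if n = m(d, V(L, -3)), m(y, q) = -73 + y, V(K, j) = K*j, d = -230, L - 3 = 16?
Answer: 303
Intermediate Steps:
L = 19 (L = 3 + 16 = 19)
n = -303 (n = -73 - 230 = -303)
-n = -1*(-303) = 303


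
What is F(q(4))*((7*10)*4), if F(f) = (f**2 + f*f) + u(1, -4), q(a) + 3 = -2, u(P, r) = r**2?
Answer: 18480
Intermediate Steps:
q(a) = -5 (q(a) = -3 - 2 = -5)
F(f) = 16 + 2*f**2 (F(f) = (f**2 + f*f) + (-4)**2 = (f**2 + f**2) + 16 = 2*f**2 + 16 = 16 + 2*f**2)
F(q(4))*((7*10)*4) = (16 + 2*(-5)**2)*((7*10)*4) = (16 + 2*25)*(70*4) = (16 + 50)*280 = 66*280 = 18480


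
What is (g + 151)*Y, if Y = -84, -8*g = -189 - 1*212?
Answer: -33789/2 ≈ -16895.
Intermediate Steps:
g = 401/8 (g = -(-189 - 1*212)/8 = -(-189 - 212)/8 = -1/8*(-401) = 401/8 ≈ 50.125)
(g + 151)*Y = (401/8 + 151)*(-84) = (1609/8)*(-84) = -33789/2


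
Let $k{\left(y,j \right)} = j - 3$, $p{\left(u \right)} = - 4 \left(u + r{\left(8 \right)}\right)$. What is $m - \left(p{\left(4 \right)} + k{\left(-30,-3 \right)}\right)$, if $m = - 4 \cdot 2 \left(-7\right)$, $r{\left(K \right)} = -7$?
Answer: $50$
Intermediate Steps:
$m = 56$ ($m = \left(-4\right) \left(-14\right) = 56$)
$p{\left(u \right)} = 28 - 4 u$ ($p{\left(u \right)} = - 4 \left(u - 7\right) = - 4 \left(-7 + u\right) = 28 - 4 u$)
$k{\left(y,j \right)} = -3 + j$ ($k{\left(y,j \right)} = j - 3 = -3 + j$)
$m - \left(p{\left(4 \right)} + k{\left(-30,-3 \right)}\right) = 56 - \left(\left(28 - 16\right) - 6\right) = 56 - \left(12 - 6\right) = 56 - 6 = 50$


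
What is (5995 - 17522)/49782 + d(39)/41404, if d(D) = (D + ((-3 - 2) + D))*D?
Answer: -167767277/1030586964 ≈ -0.16279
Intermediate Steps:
d(D) = D*(-5 + 2*D) (d(D) = (D + (-5 + D))*D = (-5 + 2*D)*D = D*(-5 + 2*D))
(5995 - 17522)/49782 + d(39)/41404 = (5995 - 17522)/49782 + (39*(-5 + 2*39))/41404 = -11527*1/49782 + (39*(-5 + 78))*(1/41404) = -11527/49782 + (39*73)*(1/41404) = -11527/49782 + 2847*(1/41404) = -11527/49782 + 2847/41404 = -167767277/1030586964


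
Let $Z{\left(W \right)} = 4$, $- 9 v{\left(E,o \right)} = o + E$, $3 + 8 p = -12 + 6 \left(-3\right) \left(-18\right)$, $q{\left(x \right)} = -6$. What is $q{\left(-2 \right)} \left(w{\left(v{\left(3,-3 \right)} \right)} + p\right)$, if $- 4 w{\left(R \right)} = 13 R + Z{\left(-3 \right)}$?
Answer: $- \frac{903}{4} \approx -225.75$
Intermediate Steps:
$p = \frac{309}{8}$ ($p = - \frac{3}{8} + \frac{-12 + 6 \left(-3\right) \left(-18\right)}{8} = - \frac{3}{8} + \frac{-12 - -324}{8} = - \frac{3}{8} + \frac{-12 + 324}{8} = - \frac{3}{8} + \frac{1}{8} \cdot 312 = - \frac{3}{8} + 39 = \frac{309}{8} \approx 38.625$)
$v{\left(E,o \right)} = - \frac{E}{9} - \frac{o}{9}$ ($v{\left(E,o \right)} = - \frac{o + E}{9} = - \frac{E + o}{9} = - \frac{E}{9} - \frac{o}{9}$)
$w{\left(R \right)} = -1 - \frac{13 R}{4}$ ($w{\left(R \right)} = - \frac{13 R + 4}{4} = - \frac{4 + 13 R}{4} = -1 - \frac{13 R}{4}$)
$q{\left(-2 \right)} \left(w{\left(v{\left(3,-3 \right)} \right)} + p\right) = - 6 \left(\left(-1 - \frac{13 \left(\left(- \frac{1}{9}\right) 3 - - \frac{1}{3}\right)}{4}\right) + \frac{309}{8}\right) = - 6 \left(\left(-1 - \frac{13 \left(- \frac{1}{3} + \frac{1}{3}\right)}{4}\right) + \frac{309}{8}\right) = - 6 \left(\left(-1 - 0\right) + \frac{309}{8}\right) = - 6 \left(\left(-1 + 0\right) + \frac{309}{8}\right) = - 6 \left(-1 + \frac{309}{8}\right) = \left(-6\right) \frac{301}{8} = - \frac{903}{4}$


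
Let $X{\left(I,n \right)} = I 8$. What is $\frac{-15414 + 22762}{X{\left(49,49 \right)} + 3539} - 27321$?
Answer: $- \frac{107391503}{3931} \approx -27319.0$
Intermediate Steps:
$X{\left(I,n \right)} = 8 I$
$\frac{-15414 + 22762}{X{\left(49,49 \right)} + 3539} - 27321 = \frac{-15414 + 22762}{8 \cdot 49 + 3539} - 27321 = \frac{7348}{392 + 3539} - 27321 = \frac{7348}{3931} - 27321 = - \frac{107391503}{3931}$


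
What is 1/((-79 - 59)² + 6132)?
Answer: 1/25176 ≈ 3.9720e-5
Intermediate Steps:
1/((-79 - 59)² + 6132) = 1/((-138)² + 6132) = 1/(19044 + 6132) = 1/25176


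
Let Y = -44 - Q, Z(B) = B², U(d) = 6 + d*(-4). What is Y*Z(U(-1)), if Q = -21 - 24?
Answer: 100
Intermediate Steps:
Q = -45
U(d) = 6 - 4*d
Y = 1 (Y = -44 - 1*(-45) = -44 + 45 = 1)
Y*Z(U(-1)) = 1*(6 - 4*(-1))² = 1*(6 + 4)² = 1*10² = 1*100 = 100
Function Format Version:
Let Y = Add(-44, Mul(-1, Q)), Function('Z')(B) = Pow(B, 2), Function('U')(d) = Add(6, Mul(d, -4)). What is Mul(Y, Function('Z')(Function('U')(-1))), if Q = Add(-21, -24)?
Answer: 100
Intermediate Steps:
Q = -45
Function('U')(d) = Add(6, Mul(-4, d))
Y = 1 (Y = Add(-44, Mul(-1, -45)) = Add(-44, 45) = 1)
Mul(Y, Function('Z')(Function('U')(-1))) = Mul(1, Pow(Add(6, Mul(-4, -1)), 2)) = Mul(1, Pow(Add(6, 4), 2)) = Mul(1, Pow(10, 2)) = Mul(1, 100) = 100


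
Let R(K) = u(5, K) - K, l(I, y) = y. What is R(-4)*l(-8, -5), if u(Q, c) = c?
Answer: 0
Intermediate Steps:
R(K) = 0 (R(K) = K - K = 0)
R(-4)*l(-8, -5) = 0*(-5) = 0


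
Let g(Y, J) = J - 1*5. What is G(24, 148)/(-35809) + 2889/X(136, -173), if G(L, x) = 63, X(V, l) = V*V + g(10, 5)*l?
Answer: 102286953/662323264 ≈ 0.15444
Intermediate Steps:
g(Y, J) = -5 + J (g(Y, J) = J - 5 = -5 + J)
X(V, l) = V² (X(V, l) = V*V + (-5 + 5)*l = V² + 0*l = V² + 0 = V²)
G(24, 148)/(-35809) + 2889/X(136, -173) = 63/(-35809) + 2889/(136²) = 63*(-1/35809) + 2889/18496 = -63/35809 + 2889*(1/18496) = -63/35809 + 2889/18496 = 102286953/662323264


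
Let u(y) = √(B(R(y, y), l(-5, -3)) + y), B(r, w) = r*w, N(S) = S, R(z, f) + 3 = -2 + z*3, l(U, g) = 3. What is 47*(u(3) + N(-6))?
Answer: -282 + 47*√15 ≈ -99.970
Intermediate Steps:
R(z, f) = -5 + 3*z (R(z, f) = -3 + (-2 + z*3) = -3 + (-2 + 3*z) = -5 + 3*z)
u(y) = √(-15 + 10*y) (u(y) = √((-5 + 3*y)*3 + y) = √((-15 + 9*y) + y) = √(-15 + 10*y))
47*(u(3) + N(-6)) = 47*(√(-15 + 10*3) - 6) = 47*(√(-15 + 30) - 6) = 47*(√15 - 6) = 47*(-6 + √15) = -282 + 47*√15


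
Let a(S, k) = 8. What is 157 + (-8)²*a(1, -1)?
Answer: 669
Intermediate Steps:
157 + (-8)²*a(1, -1) = 157 + (-8)²*8 = 157 + 64*8 = 157 + 512 = 669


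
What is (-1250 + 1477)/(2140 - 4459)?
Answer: -227/2319 ≈ -0.097887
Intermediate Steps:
(-1250 + 1477)/(2140 - 4459) = 227/(-2319) = 227*(-1/2319) = -227/2319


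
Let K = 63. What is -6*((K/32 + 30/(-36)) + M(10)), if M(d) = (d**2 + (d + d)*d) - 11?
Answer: -27853/16 ≈ -1740.8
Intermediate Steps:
M(d) = -11 + 3*d**2 (M(d) = (d**2 + (2*d)*d) - 11 = (d**2 + 2*d**2) - 11 = 3*d**2 - 11 = -11 + 3*d**2)
-6*((K/32 + 30/(-36)) + M(10)) = -6*((63/32 + 30/(-36)) + (-11 + 3*10**2)) = -6*((63*(1/32) + 30*(-1/36)) + (-11 + 3*100)) = -6*((63/32 - 5/6) + (-11 + 300)) = -6*(109/96 + 289) = -6*27853/96 = -27853/16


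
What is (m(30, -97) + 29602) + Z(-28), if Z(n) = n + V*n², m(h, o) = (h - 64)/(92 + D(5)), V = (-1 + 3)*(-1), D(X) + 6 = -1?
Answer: 140028/5 ≈ 28006.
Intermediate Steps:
D(X) = -7 (D(X) = -6 - 1 = -7)
V = -2 (V = 2*(-1) = -2)
m(h, o) = -64/85 + h/85 (m(h, o) = (h - 64)/(92 - 7) = (-64 + h)/85 = (-64 + h)*(1/85) = -64/85 + h/85)
Z(n) = n - 2*n²
(m(30, -97) + 29602) + Z(-28) = ((-64/85 + (1/85)*30) + 29602) - 28*(1 - 2*(-28)) = ((-64/85 + 6/17) + 29602) - 28*(1 + 56) = (-⅖ + 29602) - 28*57 = 148008/5 - 1596 = 140028/5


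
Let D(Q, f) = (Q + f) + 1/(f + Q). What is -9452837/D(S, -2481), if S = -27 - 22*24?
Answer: 28698813132/9217297 ≈ 3113.6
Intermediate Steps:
S = -555 (S = -27 - 528 = -555)
D(Q, f) = Q + f + 1/(Q + f) (D(Q, f) = (Q + f) + 1/(Q + f) = Q + f + 1/(Q + f))
-9452837/D(S, -2481) = -9452837*(-555 - 2481)/(1 + (-555)**2 + (-2481)**2 + 2*(-555)*(-2481)) = -9452837*(-3036/(1 + 308025 + 6155361 + 2753910)) = -9452837/((-1/3036*9217297)) = -9452837/(-9217297/3036) = -9452837*(-3036/9217297) = 28698813132/9217297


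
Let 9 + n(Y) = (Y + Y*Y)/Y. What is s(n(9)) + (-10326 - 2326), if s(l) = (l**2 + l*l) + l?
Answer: -12649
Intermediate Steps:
n(Y) = -9 + (Y + Y**2)/Y (n(Y) = -9 + (Y + Y*Y)/Y = -9 + (Y + Y**2)/Y)
s(l) = l + 2*l**2 (s(l) = (l**2 + l**2) + l = 2*l**2 + l = l + 2*l**2)
s(n(9)) + (-10326 - 2326) = (-8 + 9)*(1 + 2*(-8 + 9)) + (-10326 - 2326) = 1*(1 + 2*1) - 12652 = 1*(1 + 2) - 12652 = 1*3 - 12652 = 3 - 12652 = -12649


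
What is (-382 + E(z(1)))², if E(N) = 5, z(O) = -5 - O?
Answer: 142129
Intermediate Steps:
(-382 + E(z(1)))² = (-382 + 5)² = (-377)² = 142129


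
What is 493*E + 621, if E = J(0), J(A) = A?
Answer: 621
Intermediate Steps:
E = 0
493*E + 621 = 493*0 + 621 = 0 + 621 = 621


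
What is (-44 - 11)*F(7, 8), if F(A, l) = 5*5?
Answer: -1375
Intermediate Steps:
F(A, l) = 25
(-44 - 11)*F(7, 8) = (-44 - 11)*25 = -55*25 = -1375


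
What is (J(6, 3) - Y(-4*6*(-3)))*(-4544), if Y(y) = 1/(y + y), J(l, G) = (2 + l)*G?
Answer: -981220/9 ≈ -1.0902e+5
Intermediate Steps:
J(l, G) = G*(2 + l)
Y(y) = 1/(2*y)
(J(6, 3) - Y(-4*6*(-3)))*(-4544) = (3*(2 + 6) - 1/(2*(-4*6*(-3))))*(-4544) = (3*8 - 1/(2*((-24*(-3)))))*(-4544) = (24 - 1/(2*72))*(-4544) = (24 - 1*1/144)*(-4544) = (24 - 1/144)*(-4544) = (3455/144)*(-4544) = -981220/9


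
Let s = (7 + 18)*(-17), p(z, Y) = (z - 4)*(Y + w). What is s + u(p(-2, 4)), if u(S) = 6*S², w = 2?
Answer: 7351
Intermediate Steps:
p(z, Y) = (-4 + z)*(2 + Y) (p(z, Y) = (z - 4)*(Y + 2) = (-4 + z)*(2 + Y))
s = -425 (s = 25*(-17) = -425)
s + u(p(-2, 4)) = -425 + 6*(-8 - 4*4 + 2*(-2) + 4*(-2))² = -425 + 6*(-8 - 16 - 4 - 8)² = -425 + 6*(-36)² = -425 + 6*1296 = -425 + 7776 = 7351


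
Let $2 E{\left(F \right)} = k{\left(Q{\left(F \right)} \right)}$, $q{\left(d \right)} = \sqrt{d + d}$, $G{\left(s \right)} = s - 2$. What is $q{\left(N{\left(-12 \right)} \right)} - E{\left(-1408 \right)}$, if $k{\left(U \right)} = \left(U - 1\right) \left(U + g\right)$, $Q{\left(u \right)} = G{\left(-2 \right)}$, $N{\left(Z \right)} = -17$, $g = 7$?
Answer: $\frac{15}{2} + i \sqrt{34} \approx 7.5 + 5.831 i$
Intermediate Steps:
$G{\left(s \right)} = -2 + s$ ($G{\left(s \right)} = s - 2 = -2 + s$)
$Q{\left(u \right)} = -4$ ($Q{\left(u \right)} = -2 - 2 = -4$)
$q{\left(d \right)} = \sqrt{2} \sqrt{d}$ ($q{\left(d \right)} = \sqrt{2 d} = \sqrt{2} \sqrt{d}$)
$k{\left(U \right)} = \left(-1 + U\right) \left(7 + U\right)$ ($k{\left(U \right)} = \left(U - 1\right) \left(U + 7\right) = \left(-1 + U\right) \left(7 + U\right)$)
$E{\left(F \right)} = - \frac{15}{2}$ ($E{\left(F \right)} = \frac{-7 + \left(-4\right)^{2} + 6 \left(-4\right)}{2} = \frac{-7 + 16 - 24}{2} = \frac{1}{2} \left(-15\right) = - \frac{15}{2}$)
$q{\left(N{\left(-12 \right)} \right)} - E{\left(-1408 \right)} = \sqrt{2} \sqrt{-17} - - \frac{15}{2} = \sqrt{2} i \sqrt{17} + \frac{15}{2} = i \sqrt{34} + \frac{15}{2} = \frac{15}{2} + i \sqrt{34}$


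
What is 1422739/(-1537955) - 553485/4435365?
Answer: -25128427326/23934707995 ≈ -1.0499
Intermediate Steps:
1422739/(-1537955) - 553485/4435365 = 1422739*(-1/1537955) - 553485*1/4435365 = -74881/80945 - 36899/295691 = -25128427326/23934707995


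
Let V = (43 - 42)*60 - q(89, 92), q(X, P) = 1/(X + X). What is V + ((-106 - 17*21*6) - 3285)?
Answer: -974195/178 ≈ -5473.0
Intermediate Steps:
q(X, P) = 1/(2*X)
V = 10679/178 (V = (43 - 42)*60 - 1/(2*89) = 1*60 - 1/(2*89) = 60 - 1*1/178 = 60 - 1/178 = 10679/178 ≈ 59.994)
V + ((-106 - 17*21*6) - 3285) = 10679/178 + ((-106 - 17*21*6) - 3285) = 10679/178 + ((-106 - 357*6) - 3285) = 10679/178 + ((-106 - 2142) - 3285) = 10679/178 + (-2248 - 3285) = 10679/178 - 5533 = -974195/178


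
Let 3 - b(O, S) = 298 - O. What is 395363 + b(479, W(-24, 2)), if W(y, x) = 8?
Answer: 395547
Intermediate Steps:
b(O, S) = -295 + O (b(O, S) = 3 - (298 - O) = 3 + (-298 + O) = -295 + O)
395363 + b(479, W(-24, 2)) = 395363 + (-295 + 479) = 395363 + 184 = 395547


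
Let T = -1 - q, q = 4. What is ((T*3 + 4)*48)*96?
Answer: -50688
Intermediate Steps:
T = -5 (T = -1 - 1*4 = -1 - 4 = -5)
((T*3 + 4)*48)*96 = ((-5*3 + 4)*48)*96 = ((-15 + 4)*48)*96 = -11*48*96 = -528*96 = -50688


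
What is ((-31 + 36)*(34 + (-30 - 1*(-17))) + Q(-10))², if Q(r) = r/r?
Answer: 11236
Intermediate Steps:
Q(r) = 1
((-31 + 36)*(34 + (-30 - 1*(-17))) + Q(-10))² = ((-31 + 36)*(34 + (-30 - 1*(-17))) + 1)² = (5*(34 + (-30 + 17)) + 1)² = (5*(34 - 13) + 1)² = (5*21 + 1)² = (105 + 1)² = 106² = 11236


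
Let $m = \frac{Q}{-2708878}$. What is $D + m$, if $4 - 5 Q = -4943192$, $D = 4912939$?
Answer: $\frac{33271378459507}{6772195} \approx 4.9129 \cdot 10^{6}$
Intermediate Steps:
$Q = \frac{4943196}{5}$ ($Q = \frac{4}{5} - - \frac{4943192}{5} = \frac{4}{5} + \frac{4943192}{5} = \frac{4943196}{5} \approx 9.8864 \cdot 10^{5}$)
$m = - \frac{2471598}{6772195}$ ($m = \frac{4943196}{5 \left(-2708878\right)} = \frac{4943196}{5} \left(- \frac{1}{2708878}\right) = - \frac{2471598}{6772195} \approx -0.36496$)
$D + m = 4912939 - \frac{2471598}{6772195} = \frac{33271378459507}{6772195}$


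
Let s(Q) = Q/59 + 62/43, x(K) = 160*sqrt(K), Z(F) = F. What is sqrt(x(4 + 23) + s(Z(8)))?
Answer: sqrt(10153074 + 3089457120*sqrt(3))/2537 ≈ 28.861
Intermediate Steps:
s(Q) = 62/43 + Q/59 (s(Q) = Q*(1/59) + 62*(1/43) = Q/59 + 62/43 = 62/43 + Q/59)
sqrt(x(4 + 23) + s(Z(8))) = sqrt(160*sqrt(4 + 23) + (62/43 + (1/59)*8)) = sqrt(160*sqrt(27) + (62/43 + 8/59)) = sqrt(160*(3*sqrt(3)) + 4002/2537) = sqrt(480*sqrt(3) + 4002/2537) = sqrt(4002/2537 + 480*sqrt(3))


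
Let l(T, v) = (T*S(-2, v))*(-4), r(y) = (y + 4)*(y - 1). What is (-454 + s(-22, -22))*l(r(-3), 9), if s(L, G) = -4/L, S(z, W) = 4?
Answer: -319488/11 ≈ -29044.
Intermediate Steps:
r(y) = (-1 + y)*(4 + y) (r(y) = (4 + y)*(-1 + y) = (-1 + y)*(4 + y))
l(T, v) = -16*T (l(T, v) = (T*4)*(-4) = (4*T)*(-4) = -16*T)
(-454 + s(-22, -22))*l(r(-3), 9) = (-454 - 4/(-22))*(-16*(-4 + (-3)**2 + 3*(-3))) = (-454 - 4*(-1/22))*(-16*(-4 + 9 - 9)) = (-454 + 2/11)*(-16*(-4)) = -4992/11*64 = -319488/11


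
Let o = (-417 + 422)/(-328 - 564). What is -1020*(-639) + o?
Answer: 581387755/892 ≈ 6.5178e+5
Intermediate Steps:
o = -5/892 (o = 5/(-892) = 5*(-1/892) = -5/892 ≈ -0.0056054)
-1020*(-639) + o = -1020*(-639) - 5/892 = 651780 - 5/892 = 581387755/892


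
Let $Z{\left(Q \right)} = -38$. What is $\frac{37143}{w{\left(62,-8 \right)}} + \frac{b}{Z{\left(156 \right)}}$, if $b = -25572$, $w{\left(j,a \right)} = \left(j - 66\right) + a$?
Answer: $- \frac{184095}{76} \approx -2422.3$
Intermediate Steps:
$w{\left(j,a \right)} = -66 + a + j$ ($w{\left(j,a \right)} = \left(-66 + j\right) + a = -66 + a + j$)
$\frac{37143}{w{\left(62,-8 \right)}} + \frac{b}{Z{\left(156 \right)}} = \frac{37143}{-66 - 8 + 62} - \frac{25572}{-38} = \frac{37143}{-12} - - \frac{12786}{19} = 37143 \left(- \frac{1}{12}\right) + \frac{12786}{19} = - \frac{12381}{4} + \frac{12786}{19} = - \frac{184095}{76}$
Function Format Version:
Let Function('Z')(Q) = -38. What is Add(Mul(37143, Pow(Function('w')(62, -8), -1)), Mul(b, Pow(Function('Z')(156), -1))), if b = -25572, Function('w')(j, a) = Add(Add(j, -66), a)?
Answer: Rational(-184095, 76) ≈ -2422.3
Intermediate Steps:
Function('w')(j, a) = Add(-66, a, j) (Function('w')(j, a) = Add(Add(-66, j), a) = Add(-66, a, j))
Add(Mul(37143, Pow(Function('w')(62, -8), -1)), Mul(b, Pow(Function('Z')(156), -1))) = Add(Mul(37143, Pow(Add(-66, -8, 62), -1)), Mul(-25572, Pow(-38, -1))) = Add(Mul(37143, Pow(-12, -1)), Mul(-25572, Rational(-1, 38))) = Add(Mul(37143, Rational(-1, 12)), Rational(12786, 19)) = Add(Rational(-12381, 4), Rational(12786, 19)) = Rational(-184095, 76)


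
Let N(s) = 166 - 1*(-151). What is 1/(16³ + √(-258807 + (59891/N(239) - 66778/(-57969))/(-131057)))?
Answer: 616531482844416/2564268682337837363 - 3*I*√10424233126486897262144847183/10257074729351349452 ≈ 0.00024043 - 2.9862e-5*I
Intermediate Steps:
N(s) = 317 (N(s) = 166 + 151 = 317)
1/(16³ + √(-258807 + (59891/N(239) - 66778/(-57969))/(-131057))) = 1/(16³ + √(-258807 + (59891/317 - 66778/(-57969))/(-131057))) = 1/(4096 + √(-258807 + (59891*(1/317) - 66778*(-1/57969))*(-1/131057))) = 1/(4096 + √(-258807 + (59891/317 + 66778/57969)*(-1/131057))) = 1/(4096 + √(-258807 + (3492990005/18376173)*(-1/131057))) = 1/(4096 + √(-258807 - 3492990005/2408326104861)) = 1/(4096 + √(-623291657713750832/2408326104861)) = 1/(4096 + 4*I*√10424233126486897262144847183/802775368287)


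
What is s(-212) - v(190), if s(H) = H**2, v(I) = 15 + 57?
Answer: 44872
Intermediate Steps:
v(I) = 72
s(-212) - v(190) = (-212)**2 - 1*72 = 44944 - 72 = 44872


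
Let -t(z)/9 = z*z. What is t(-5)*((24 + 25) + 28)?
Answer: -17325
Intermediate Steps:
t(z) = -9*z² (t(z) = -9*z*z = -9*z²)
t(-5)*((24 + 25) + 28) = (-9*(-5)²)*((24 + 25) + 28) = (-9*25)*(49 + 28) = -225*77 = -17325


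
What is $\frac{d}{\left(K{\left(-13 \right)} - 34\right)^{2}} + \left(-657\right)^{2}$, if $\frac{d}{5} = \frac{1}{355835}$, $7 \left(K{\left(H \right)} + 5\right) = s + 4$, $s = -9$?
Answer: $\frac{2374099900175821}{5500070428} \approx 4.3165 \cdot 10^{5}$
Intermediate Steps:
$K{\left(H \right)} = - \frac{40}{7}$ ($K{\left(H \right)} = -5 + \frac{-9 + 4}{7} = -5 + \frac{1}{7} \left(-5\right) = -5 - \frac{5}{7} = - \frac{40}{7}$)
$d = \frac{1}{71167}$ ($d = \frac{5}{355835} = 5 \cdot \frac{1}{355835} = \frac{1}{71167} \approx 1.4051 \cdot 10^{-5}$)
$\frac{d}{\left(K{\left(-13 \right)} - 34\right)^{2}} + \left(-657\right)^{2} = \frac{1}{71167 \left(- \frac{40}{7} - 34\right)^{2}} + \left(-657\right)^{2} = \frac{1}{71167 \left(- \frac{278}{7}\right)^{2}} + 431649 = \frac{1}{71167 \cdot \frac{77284}{49}} + 431649 = \frac{1}{71167} \cdot \frac{49}{77284} + 431649 = \frac{49}{5500070428} + 431649 = \frac{2374099900175821}{5500070428}$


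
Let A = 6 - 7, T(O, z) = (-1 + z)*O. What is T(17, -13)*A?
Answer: 238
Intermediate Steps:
T(O, z) = O*(-1 + z)
A = -1
T(17, -13)*A = (17*(-1 - 13))*(-1) = (17*(-14))*(-1) = -238*(-1) = 238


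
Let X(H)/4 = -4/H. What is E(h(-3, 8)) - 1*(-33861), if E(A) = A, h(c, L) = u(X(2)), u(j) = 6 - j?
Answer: 33875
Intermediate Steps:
X(H) = -16/H (X(H) = 4*(-4/H) = -16/H)
h(c, L) = 14 (h(c, L) = 6 - (-16)/2 = 6 - 1*(-8) = 6 + 8 = 14)
E(h(-3, 8)) - 1*(-33861) = 14 - 1*(-33861) = 14 + 33861 = 33875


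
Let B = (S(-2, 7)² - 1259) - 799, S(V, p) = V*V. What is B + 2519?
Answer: 477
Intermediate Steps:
S(V, p) = V²
B = -2042 (B = (((-2)²)² - 1259) - 799 = (4² - 1259) - 799 = (16 - 1259) - 799 = -1243 - 799 = -2042)
B + 2519 = -2042 + 2519 = 477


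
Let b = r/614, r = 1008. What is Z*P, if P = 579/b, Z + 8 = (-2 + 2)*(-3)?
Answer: -59251/21 ≈ -2821.5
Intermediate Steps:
b = 504/307 (b = 1008/614 = 1008*(1/614) = 504/307 ≈ 1.6417)
Z = -8 (Z = -8 + (-2 + 2)*(-3) = -8 + 0*(-3) = -8 + 0 = -8)
P = 59251/168 (P = 579/(504/307) = 579*(307/504) = 59251/168 ≈ 352.68)
Z*P = -8*59251/168 = -59251/21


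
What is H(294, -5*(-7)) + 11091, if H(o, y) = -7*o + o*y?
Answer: 19323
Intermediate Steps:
H(294, -5*(-7)) + 11091 = 294*(-7 - 5*(-7)) + 11091 = 294*(-7 + 35) + 11091 = 294*28 + 11091 = 8232 + 11091 = 19323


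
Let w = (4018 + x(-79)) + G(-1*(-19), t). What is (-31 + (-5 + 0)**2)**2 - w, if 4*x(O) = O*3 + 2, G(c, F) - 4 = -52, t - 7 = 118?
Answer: -15501/4 ≈ -3875.3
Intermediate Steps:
t = 125 (t = 7 + 118 = 125)
G(c, F) = -48 (G(c, F) = 4 - 52 = -48)
x(O) = 1/2 + 3*O/4 (x(O) = (O*3 + 2)/4 = (3*O + 2)/4 = (2 + 3*O)/4 = 1/2 + 3*O/4)
w = 15645/4 (w = (4018 + (1/2 + (3/4)*(-79))) - 48 = (4018 + (1/2 - 237/4)) - 48 = (4018 - 235/4) - 48 = 15837/4 - 48 = 15645/4 ≈ 3911.3)
(-31 + (-5 + 0)**2)**2 - w = (-31 + (-5 + 0)**2)**2 - 1*15645/4 = (-31 + (-5)**2)**2 - 15645/4 = (-31 + 25)**2 - 15645/4 = (-6)**2 - 15645/4 = 36 - 15645/4 = -15501/4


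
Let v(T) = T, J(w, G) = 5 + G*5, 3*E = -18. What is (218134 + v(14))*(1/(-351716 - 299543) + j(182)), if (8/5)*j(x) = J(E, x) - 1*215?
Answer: 1268489712798/13291 ≈ 9.5440e+7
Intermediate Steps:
E = -6 (E = (1/3)*(-18) = -6)
J(w, G) = 5 + 5*G
j(x) = -525/4 + 25*x/8 (j(x) = 5*((5 + 5*x) - 1*215)/8 = 5*((5 + 5*x) - 215)/8 = 5*(-210 + 5*x)/8 = -525/4 + 25*x/8)
(218134 + v(14))*(1/(-351716 - 299543) + j(182)) = (218134 + 14)*(1/(-351716 - 299543) + (-525/4 + (25/8)*182)) = 218148*(1/(-651259) + (-525/4 + 2275/4)) = 218148*(-1/651259 + 875/2) = 218148*(569851623/1302518) = 1268489712798/13291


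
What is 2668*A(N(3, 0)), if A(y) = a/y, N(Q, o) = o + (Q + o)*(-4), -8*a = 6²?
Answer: 2001/2 ≈ 1000.5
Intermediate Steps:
a = -9/2 (a = -⅛*6² = -⅛*36 = -9/2 ≈ -4.5000)
N(Q, o) = -4*Q - 3*o (N(Q, o) = o + (-4*Q - 4*o) = -4*Q - 3*o)
A(y) = -9/(2*y)
2668*A(N(3, 0)) = 2668*(-9/(2*(-4*3 - 3*0))) = 2668*(-9/(2*(-12 + 0))) = 2668*(-9/2/(-12)) = 2668*(-9/2*(-1/12)) = 2668*(3/8) = 2001/2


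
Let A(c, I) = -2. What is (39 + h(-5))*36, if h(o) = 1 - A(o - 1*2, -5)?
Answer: 1512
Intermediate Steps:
h(o) = 3 (h(o) = 1 - 1*(-2) = 1 + 2 = 3)
(39 + h(-5))*36 = (39 + 3)*36 = 42*36 = 1512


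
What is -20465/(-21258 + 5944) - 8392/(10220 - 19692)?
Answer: 20147473/9065888 ≈ 2.2223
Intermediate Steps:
-20465/(-21258 + 5944) - 8392/(10220 - 19692) = -20465/(-15314) - 8392/(-9472) = -20465*(-1/15314) - 8392*(-1/9472) = 20465/15314 + 1049/1184 = 20147473/9065888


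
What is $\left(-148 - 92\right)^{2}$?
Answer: $57600$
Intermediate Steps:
$\left(-148 - 92\right)^{2} = \left(-240\right)^{2} = 57600$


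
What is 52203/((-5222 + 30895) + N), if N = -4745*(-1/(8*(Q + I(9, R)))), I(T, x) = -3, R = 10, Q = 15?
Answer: 5011488/2469353 ≈ 2.0295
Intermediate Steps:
N = 4745/96 (N = -4745*(-1/(8*(15 - 3))) = -4745/(12*(-8)) = -4745/(-96) = -4745*(-1/96) = 4745/96 ≈ 49.427)
52203/((-5222 + 30895) + N) = 52203/((-5222 + 30895) + 4745/96) = 52203/(25673 + 4745/96) = 52203/(2469353/96) = 52203*(96/2469353) = 5011488/2469353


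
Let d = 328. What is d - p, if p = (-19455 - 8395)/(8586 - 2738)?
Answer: 972997/2924 ≈ 332.76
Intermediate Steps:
p = -13925/2924 (p = -27850/5848 = -27850*1/5848 = -13925/2924 ≈ -4.7623)
d - p = 328 - 1*(-13925/2924) = 328 + 13925/2924 = 972997/2924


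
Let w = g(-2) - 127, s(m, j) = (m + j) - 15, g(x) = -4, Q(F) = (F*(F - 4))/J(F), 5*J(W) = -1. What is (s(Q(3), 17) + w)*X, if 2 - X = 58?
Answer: 6384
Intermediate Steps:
J(W) = -⅕ (J(W) = (⅕)*(-1) = -⅕)
Q(F) = -5*F*(-4 + F) (Q(F) = (F*(F - 4))/(-⅕) = (F*(-4 + F))*(-5) = -5*F*(-4 + F))
s(m, j) = -15 + j + m (s(m, j) = (j + m) - 15 = -15 + j + m)
X = -56 (X = 2 - 1*58 = 2 - 58 = -56)
w = -131 (w = -4 - 127 = -131)
(s(Q(3), 17) + w)*X = ((-15 + 17 + 5*3*(4 - 1*3)) - 131)*(-56) = ((-15 + 17 + 5*3*(4 - 3)) - 131)*(-56) = ((-15 + 17 + 5*3*1) - 131)*(-56) = ((-15 + 17 + 15) - 131)*(-56) = (17 - 131)*(-56) = -114*(-56) = 6384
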